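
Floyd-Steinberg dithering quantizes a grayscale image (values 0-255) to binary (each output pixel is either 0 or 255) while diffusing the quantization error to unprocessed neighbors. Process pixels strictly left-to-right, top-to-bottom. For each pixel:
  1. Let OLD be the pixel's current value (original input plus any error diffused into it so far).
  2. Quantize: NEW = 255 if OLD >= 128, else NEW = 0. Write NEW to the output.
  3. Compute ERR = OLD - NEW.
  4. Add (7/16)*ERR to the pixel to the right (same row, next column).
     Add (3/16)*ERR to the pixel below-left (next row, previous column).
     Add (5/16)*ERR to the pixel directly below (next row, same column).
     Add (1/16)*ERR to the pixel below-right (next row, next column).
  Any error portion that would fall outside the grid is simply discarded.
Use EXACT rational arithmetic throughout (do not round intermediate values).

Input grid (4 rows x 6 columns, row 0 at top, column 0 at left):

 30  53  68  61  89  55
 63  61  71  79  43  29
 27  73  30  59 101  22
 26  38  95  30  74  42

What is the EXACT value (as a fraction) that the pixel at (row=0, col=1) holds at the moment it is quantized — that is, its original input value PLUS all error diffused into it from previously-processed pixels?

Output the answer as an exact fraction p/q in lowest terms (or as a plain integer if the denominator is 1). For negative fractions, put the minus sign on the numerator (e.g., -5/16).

Answer: 529/8

Derivation:
(0,0): OLD=30 → NEW=0, ERR=30
(0,1): OLD=529/8 → NEW=0, ERR=529/8
Target (0,1): original=53, with diffused error = 529/8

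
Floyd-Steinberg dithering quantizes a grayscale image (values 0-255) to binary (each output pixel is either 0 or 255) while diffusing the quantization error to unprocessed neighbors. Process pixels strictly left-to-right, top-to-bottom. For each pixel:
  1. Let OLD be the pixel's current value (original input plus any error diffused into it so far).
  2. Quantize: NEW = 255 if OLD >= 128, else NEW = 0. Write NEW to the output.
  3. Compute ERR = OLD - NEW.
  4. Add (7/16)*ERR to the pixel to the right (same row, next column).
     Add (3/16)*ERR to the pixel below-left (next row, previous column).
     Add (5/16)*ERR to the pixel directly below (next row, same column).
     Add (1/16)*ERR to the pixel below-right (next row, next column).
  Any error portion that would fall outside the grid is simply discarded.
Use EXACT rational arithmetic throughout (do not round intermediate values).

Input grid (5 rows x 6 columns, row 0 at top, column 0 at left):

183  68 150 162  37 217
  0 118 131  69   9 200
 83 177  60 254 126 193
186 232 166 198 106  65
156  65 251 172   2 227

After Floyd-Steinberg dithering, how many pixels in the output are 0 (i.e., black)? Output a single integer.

(0,0): OLD=183 → NEW=255, ERR=-72
(0,1): OLD=73/2 → NEW=0, ERR=73/2
(0,2): OLD=5311/32 → NEW=255, ERR=-2849/32
(0,3): OLD=63001/512 → NEW=0, ERR=63001/512
(0,4): OLD=744111/8192 → NEW=0, ERR=744111/8192
(0,5): OLD=33651401/131072 → NEW=255, ERR=228041/131072
(1,0): OLD=-501/32 → NEW=0, ERR=-501/32
(1,1): OLD=25949/256 → NEW=0, ERR=25949/256
(1,2): OLD=1416209/8192 → NEW=255, ERR=-672751/8192
(1,3): OLD=2719445/32768 → NEW=0, ERR=2719445/32768
(1,4): OLD=171360087/2097152 → NEW=0, ERR=171360087/2097152
(1,5): OLD=8119142705/33554432 → NEW=255, ERR=-437237455/33554432
(2,0): OLD=397775/4096 → NEW=0, ERR=397775/4096
(2,1): OLD=30773925/131072 → NEW=255, ERR=-2649435/131072
(2,2): OLD=99382223/2097152 → NEW=0, ERR=99382223/2097152
(2,3): OLD=5215289847/16777216 → NEW=255, ERR=937099767/16777216
(2,4): OLD=95946937925/536870912 → NEW=255, ERR=-40955144635/536870912
(2,5): OLD=1380060549683/8589934592 → NEW=255, ERR=-810372771277/8589934592
(3,0): OLD=445765967/2097152 → NEW=255, ERR=-89007793/2097152
(3,1): OLD=3725713171/16777216 → NEW=255, ERR=-552476909/16777216
(3,2): OLD=23570203937/134217728 → NEW=255, ERR=-10655316703/134217728
(3,3): OLD=1454970559435/8589934592 → NEW=255, ERR=-735462761525/8589934592
(3,4): OLD=2096277466715/68719476736 → NEW=0, ERR=2096277466715/68719476736
(3,5): OLD=48485028708085/1099511627776 → NEW=0, ERR=48485028708085/1099511627776
(4,0): OLD=36658188689/268435456 → NEW=255, ERR=-31792852591/268435456
(4,1): OLD=-62900144339/4294967296 → NEW=0, ERR=-62900144339/4294967296
(4,2): OLD=27717617493783/137438953472 → NEW=255, ERR=-7329315641577/137438953472
(4,3): OLD=269756390038323/2199023255552 → NEW=0, ERR=269756390038323/2199023255552
(4,4): OLD=2396699574418435/35184372088832 → NEW=0, ERR=2396699574418435/35184372088832
(4,5): OLD=153397435103818549/562949953421312 → NEW=255, ERR=9845196981383989/562949953421312
Output grid:
  Row 0: #.#..#  (3 black, running=3)
  Row 1: ..#..#  (4 black, running=7)
  Row 2: .#.###  (2 black, running=9)
  Row 3: ####..  (2 black, running=11)
  Row 4: #.#..#  (3 black, running=14)

Answer: 14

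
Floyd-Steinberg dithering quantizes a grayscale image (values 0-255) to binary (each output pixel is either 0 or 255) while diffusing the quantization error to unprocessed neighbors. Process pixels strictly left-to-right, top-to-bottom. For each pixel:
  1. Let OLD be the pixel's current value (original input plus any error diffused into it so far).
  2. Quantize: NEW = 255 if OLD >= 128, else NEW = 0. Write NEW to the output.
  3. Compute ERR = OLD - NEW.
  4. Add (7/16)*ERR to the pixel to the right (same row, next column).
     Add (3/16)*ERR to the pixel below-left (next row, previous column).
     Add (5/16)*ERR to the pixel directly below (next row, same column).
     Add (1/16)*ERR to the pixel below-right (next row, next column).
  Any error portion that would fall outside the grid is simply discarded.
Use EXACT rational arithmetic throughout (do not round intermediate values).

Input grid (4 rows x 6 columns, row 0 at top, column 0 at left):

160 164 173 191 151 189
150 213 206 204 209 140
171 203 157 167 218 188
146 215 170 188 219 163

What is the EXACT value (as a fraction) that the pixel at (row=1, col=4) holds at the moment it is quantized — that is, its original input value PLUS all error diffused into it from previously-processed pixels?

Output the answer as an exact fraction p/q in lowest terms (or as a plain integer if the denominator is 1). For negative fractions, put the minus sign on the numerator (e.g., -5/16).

Answer: 3298769849/16777216

Derivation:
(0,0): OLD=160 → NEW=255, ERR=-95
(0,1): OLD=1959/16 → NEW=0, ERR=1959/16
(0,2): OLD=58001/256 → NEW=255, ERR=-7279/256
(0,3): OLD=731383/4096 → NEW=255, ERR=-313097/4096
(0,4): OLD=7704257/65536 → NEW=0, ERR=7704257/65536
(0,5): OLD=252110663/1048576 → NEW=255, ERR=-15276217/1048576
(1,0): OLD=36677/256 → NEW=255, ERR=-28603/256
(1,1): OLD=391395/2048 → NEW=255, ERR=-130845/2048
(1,2): OLD=10648479/65536 → NEW=255, ERR=-6063201/65536
(1,3): OLD=41917171/262144 → NEW=255, ERR=-24929549/262144
(1,4): OLD=3298769849/16777216 → NEW=255, ERR=-979420231/16777216
Target (1,4): original=209, with diffused error = 3298769849/16777216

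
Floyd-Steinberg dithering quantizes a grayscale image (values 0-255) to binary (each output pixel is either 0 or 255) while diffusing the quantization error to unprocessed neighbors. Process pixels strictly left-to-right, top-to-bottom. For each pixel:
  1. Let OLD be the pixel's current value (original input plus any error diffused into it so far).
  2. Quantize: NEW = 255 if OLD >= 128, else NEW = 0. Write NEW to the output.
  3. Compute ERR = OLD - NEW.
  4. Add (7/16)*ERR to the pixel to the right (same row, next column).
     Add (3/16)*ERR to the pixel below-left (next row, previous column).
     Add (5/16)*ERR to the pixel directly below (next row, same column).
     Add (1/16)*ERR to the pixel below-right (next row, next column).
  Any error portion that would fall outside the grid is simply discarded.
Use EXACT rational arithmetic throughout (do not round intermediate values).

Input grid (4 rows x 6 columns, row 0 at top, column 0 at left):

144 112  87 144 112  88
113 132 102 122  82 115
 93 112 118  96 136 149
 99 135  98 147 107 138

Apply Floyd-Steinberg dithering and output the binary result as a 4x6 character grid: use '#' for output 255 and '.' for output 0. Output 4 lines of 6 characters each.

(0,0): OLD=144 → NEW=255, ERR=-111
(0,1): OLD=1015/16 → NEW=0, ERR=1015/16
(0,2): OLD=29377/256 → NEW=0, ERR=29377/256
(0,3): OLD=795463/4096 → NEW=255, ERR=-249017/4096
(0,4): OLD=5596913/65536 → NEW=0, ERR=5596913/65536
(0,5): OLD=131453079/1048576 → NEW=0, ERR=131453079/1048576
(1,0): OLD=23093/256 → NEW=0, ERR=23093/256
(1,1): OLD=421619/2048 → NEW=255, ERR=-100621/2048
(1,2): OLD=7138927/65536 → NEW=0, ERR=7138927/65536
(1,3): OLD=45572163/262144 → NEW=255, ERR=-21274557/262144
(1,4): OLD=1558408041/16777216 → NEW=0, ERR=1558408041/16777216
(1,5): OLD=53727989775/268435456 → NEW=255, ERR=-14723051505/268435456
(2,0): OLD=3669281/32768 → NEW=0, ERR=3669281/32768
(2,1): OLD=180039675/1048576 → NEW=255, ERR=-87347205/1048576
(2,2): OLD=1632582577/16777216 → NEW=0, ERR=1632582577/16777216
(2,3): OLD=18446406505/134217728 → NEW=255, ERR=-15779114135/134217728
(2,4): OLD=421926296763/4294967296 → NEW=0, ERR=421926296763/4294967296
(2,5): OLD=12413794449101/68719476736 → NEW=255, ERR=-5109672118579/68719476736
(3,0): OLD=1985987729/16777216 → NEW=0, ERR=1985987729/16777216
(3,1): OLD=24964671933/134217728 → NEW=255, ERR=-9260848707/134217728
(3,2): OLD=76206487495/1073741824 → NEW=0, ERR=76206487495/1073741824
(3,3): OLD=11394606498453/68719476736 → NEW=255, ERR=-6128860069227/68719476736
(3,4): OLD=42545952317813/549755813888 → NEW=0, ERR=42545952317813/549755813888
(3,5): OLD=1361302184531899/8796093022208 → NEW=255, ERR=-881701536131141/8796093022208
Row 0: #..#..
Row 1: .#.#.#
Row 2: .#.#.#
Row 3: .#.#.#

Answer: #..#..
.#.#.#
.#.#.#
.#.#.#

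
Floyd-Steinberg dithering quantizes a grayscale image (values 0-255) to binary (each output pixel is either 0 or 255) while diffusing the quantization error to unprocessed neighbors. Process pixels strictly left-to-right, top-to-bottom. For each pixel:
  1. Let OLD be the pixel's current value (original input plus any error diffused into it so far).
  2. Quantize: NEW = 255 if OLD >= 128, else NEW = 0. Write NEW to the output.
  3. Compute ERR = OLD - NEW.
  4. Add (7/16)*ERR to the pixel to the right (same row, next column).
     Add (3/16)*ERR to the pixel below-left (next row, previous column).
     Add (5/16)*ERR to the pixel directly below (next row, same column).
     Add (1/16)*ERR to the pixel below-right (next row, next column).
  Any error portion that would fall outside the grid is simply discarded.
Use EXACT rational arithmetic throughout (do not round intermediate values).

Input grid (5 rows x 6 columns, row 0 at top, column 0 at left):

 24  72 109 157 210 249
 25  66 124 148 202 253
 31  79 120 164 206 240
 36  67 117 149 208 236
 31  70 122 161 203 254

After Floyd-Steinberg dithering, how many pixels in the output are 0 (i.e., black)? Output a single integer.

(0,0): OLD=24 → NEW=0, ERR=24
(0,1): OLD=165/2 → NEW=0, ERR=165/2
(0,2): OLD=4643/32 → NEW=255, ERR=-3517/32
(0,3): OLD=55765/512 → NEW=0, ERR=55765/512
(0,4): OLD=2110675/8192 → NEW=255, ERR=21715/8192
(0,5): OLD=32788933/131072 → NEW=255, ERR=-634427/131072
(1,0): OLD=1535/32 → NEW=0, ERR=1535/32
(1,1): OLD=23977/256 → NEW=0, ERR=23977/256
(1,2): OLD=1279661/8192 → NEW=255, ERR=-809299/8192
(1,3): OLD=4339889/32768 → NEW=255, ERR=-4015951/32768
(1,4): OLD=325287835/2097152 → NEW=255, ERR=-209485925/2097152
(1,5): OLD=6977674701/33554432 → NEW=255, ERR=-1578705459/33554432
(2,0): OLD=260307/4096 → NEW=0, ERR=260307/4096
(2,1): OLD=15800369/131072 → NEW=0, ERR=15800369/131072
(2,2): OLD=261601715/2097152 → NEW=0, ERR=261601715/2097152
(2,3): OLD=2606698107/16777216 → NEW=255, ERR=-1671491973/16777216
(2,4): OLD=61587196049/536870912 → NEW=0, ERR=61587196049/536870912
(2,5): OLD=2312769840903/8589934592 → NEW=255, ERR=122336519943/8589934592
(3,0): OLD=164547699/2097152 → NEW=0, ERR=164547699/2097152
(3,1): OLD=2791046343/16777216 → NEW=255, ERR=-1487143737/16777216
(3,2): OLD=14234491053/134217728 → NEW=0, ERR=14234491053/134217728
(3,3): OLD=1662758915199/8589934592 → NEW=255, ERR=-527674405761/8589934592
(3,4): OLD=14665881417711/68719476736 → NEW=255, ERR=-2857585149969/68719476736
(3,5): OLD=252258269997345/1099511627776 → NEW=255, ERR=-28117195085535/1099511627776
(4,0): OLD=10441975885/268435456 → NEW=0, ERR=10441975885/268435456
(4,1): OLD=361239094745/4294967296 → NEW=0, ERR=361239094745/4294967296
(4,2): OLD=24035495976347/137438953472 → NEW=255, ERR=-11011437159013/137438953472
(4,3): OLD=232179339508359/2199023255552 → NEW=0, ERR=232179339508359/2199023255552
(4,4): OLD=8006681468208343/35184372088832 → NEW=255, ERR=-965333414443817/35184372088832
(4,5): OLD=130270119457436801/562949953421312 → NEW=255, ERR=-13282118664997759/562949953421312
Output grid:
  Row 0: ..#.##  (3 black, running=3)
  Row 1: ..####  (2 black, running=5)
  Row 2: ...#.#  (4 black, running=9)
  Row 3: .#.###  (2 black, running=11)
  Row 4: ..#.##  (3 black, running=14)

Answer: 14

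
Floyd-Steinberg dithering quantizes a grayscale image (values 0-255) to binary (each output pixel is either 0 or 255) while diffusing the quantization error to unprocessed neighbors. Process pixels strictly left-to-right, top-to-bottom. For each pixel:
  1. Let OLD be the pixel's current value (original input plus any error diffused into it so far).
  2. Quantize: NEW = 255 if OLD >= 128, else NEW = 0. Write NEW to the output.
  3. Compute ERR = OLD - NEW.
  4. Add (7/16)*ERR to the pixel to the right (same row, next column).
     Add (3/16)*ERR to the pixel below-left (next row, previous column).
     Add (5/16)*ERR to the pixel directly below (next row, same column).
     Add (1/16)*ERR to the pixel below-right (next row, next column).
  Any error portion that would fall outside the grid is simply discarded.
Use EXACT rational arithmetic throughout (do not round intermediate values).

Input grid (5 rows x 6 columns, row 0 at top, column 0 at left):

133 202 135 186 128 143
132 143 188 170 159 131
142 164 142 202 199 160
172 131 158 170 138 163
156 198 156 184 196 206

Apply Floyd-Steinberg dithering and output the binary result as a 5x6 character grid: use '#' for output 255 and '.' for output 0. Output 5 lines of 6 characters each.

(0,0): OLD=133 → NEW=255, ERR=-122
(0,1): OLD=1189/8 → NEW=255, ERR=-851/8
(0,2): OLD=11323/128 → NEW=0, ERR=11323/128
(0,3): OLD=460189/2048 → NEW=255, ERR=-62051/2048
(0,4): OLD=3759947/32768 → NEW=0, ERR=3759947/32768
(0,5): OLD=101292813/524288 → NEW=255, ERR=-32400627/524288
(1,0): OLD=9463/128 → NEW=0, ERR=9463/128
(1,1): OLD=154689/1024 → NEW=255, ERR=-106431/1024
(1,2): OLD=5172181/32768 → NEW=255, ERR=-3183659/32768
(1,3): OLD=19014449/131072 → NEW=255, ERR=-14408911/131072
(1,4): OLD=1118047987/8388608 → NEW=255, ERR=-1021047053/8388608
(1,5): OLD=8805689269/134217728 → NEW=0, ERR=8805689269/134217728
(2,0): OLD=2385755/16384 → NEW=255, ERR=-1792165/16384
(2,1): OLD=36735513/524288 → NEW=0, ERR=36735513/524288
(2,2): OLD=966238603/8388608 → NEW=0, ERR=966238603/8388608
(2,3): OLD=12693320947/67108864 → NEW=255, ERR=-4419439373/67108864
(2,4): OLD=295455673433/2147483648 → NEW=255, ERR=-252152656807/2147483648
(2,5): OLD=4175556637183/34359738368 → NEW=0, ERR=4175556637183/34359738368
(3,0): OLD=1266300715/8388608 → NEW=255, ERR=-872794325/8388608
(3,1): OLD=8196465231/67108864 → NEW=0, ERR=8196465231/67108864
(3,2): OLD=128559918237/536870912 → NEW=255, ERR=-8342164323/536870912
(3,3): OLD=4391363733783/34359738368 → NEW=0, ERR=4391363733783/34359738368
(3,4): OLD=48348776430519/274877906944 → NEW=255, ERR=-21745089840201/274877906944
(3,5): OLD=699412677844569/4398046511104 → NEW=255, ERR=-422089182486951/4398046511104
(4,0): OLD=157181347237/1073741824 → NEW=255, ERR=-116622817883/1073741824
(4,1): OLD=3079200932193/17179869184 → NEW=255, ERR=-1301665709727/17179869184
(4,2): OLD=82239775846611/549755813888 → NEW=255, ERR=-57947956694829/549755813888
(4,3): OLD=1425141602617151/8796093022208 → NEW=255, ERR=-817862118045889/8796093022208
(4,4): OLD=16971952537817647/140737488355328 → NEW=0, ERR=16971952537817647/140737488355328
(4,5): OLD=504006674187789545/2251799813685248 → NEW=255, ERR=-70202278301948695/2251799813685248
Row 0: ##.#.#
Row 1: .####.
Row 2: #..##.
Row 3: #.#.##
Row 4: ####.#

Answer: ##.#.#
.####.
#..##.
#.#.##
####.#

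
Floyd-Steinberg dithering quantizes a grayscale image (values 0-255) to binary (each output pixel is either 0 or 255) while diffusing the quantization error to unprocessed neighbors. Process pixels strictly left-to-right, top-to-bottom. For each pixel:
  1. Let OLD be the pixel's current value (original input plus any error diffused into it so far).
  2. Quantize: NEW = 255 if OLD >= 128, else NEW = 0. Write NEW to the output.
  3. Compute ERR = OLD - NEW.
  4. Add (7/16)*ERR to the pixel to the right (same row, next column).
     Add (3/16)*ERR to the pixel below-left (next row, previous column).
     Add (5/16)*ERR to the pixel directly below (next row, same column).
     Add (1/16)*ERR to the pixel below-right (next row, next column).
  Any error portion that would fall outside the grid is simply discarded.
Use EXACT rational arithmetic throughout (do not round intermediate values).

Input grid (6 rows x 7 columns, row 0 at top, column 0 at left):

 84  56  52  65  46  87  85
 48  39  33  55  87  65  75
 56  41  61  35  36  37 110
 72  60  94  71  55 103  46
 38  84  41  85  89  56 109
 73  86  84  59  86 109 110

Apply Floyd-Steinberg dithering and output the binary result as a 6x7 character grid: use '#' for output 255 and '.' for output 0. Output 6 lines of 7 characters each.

Answer: ......#
.#..#..
......#
.#.#.#.
....#..
.#...#.

Derivation:
(0,0): OLD=84 → NEW=0, ERR=84
(0,1): OLD=371/4 → NEW=0, ERR=371/4
(0,2): OLD=5925/64 → NEW=0, ERR=5925/64
(0,3): OLD=108035/1024 → NEW=0, ERR=108035/1024
(0,4): OLD=1509909/16384 → NEW=0, ERR=1509909/16384
(0,5): OLD=33375891/262144 → NEW=0, ERR=33375891/262144
(0,6): OLD=590147077/4194304 → NEW=255, ERR=-479400443/4194304
(1,0): OLD=5865/64 → NEW=0, ERR=5865/64
(1,1): OLD=66911/512 → NEW=255, ERR=-63649/512
(1,2): OLD=542667/16384 → NEW=0, ERR=542667/16384
(1,3): OLD=8226479/65536 → NEW=0, ERR=8226479/65536
(1,4): OLD=843823213/4194304 → NEW=255, ERR=-225724307/4194304
(1,5): OLD=2200206333/33554432 → NEW=0, ERR=2200206333/33554432
(1,6): OLD=40762859059/536870912 → NEW=0, ERR=40762859059/536870912
(2,0): OLD=502405/8192 → NEW=0, ERR=502405/8192
(2,1): OLD=10727175/262144 → NEW=0, ERR=10727175/262144
(2,2): OLD=440485589/4194304 → NEW=0, ERR=440485589/4194304
(2,3): OLD=3763216237/33554432 → NEW=0, ERR=3763216237/33554432
(2,4): OLD=23726735229/268435456 → NEW=0, ERR=23726735229/268435456
(2,5): OLD=919414245631/8589934592 → NEW=0, ERR=919414245631/8589934592
(2,6): OLD=25378466147305/137438953472 → NEW=255, ERR=-9668466988055/137438953472
(3,0): OLD=414556213/4194304 → NEW=0, ERR=414556213/4194304
(3,1): OLD=4682643729/33554432 → NEW=255, ERR=-3873736431/33554432
(3,2): OLD=26815930691/268435456 → NEW=0, ERR=26815930691/268435456
(3,3): OLD=185638531429/1073741824 → NEW=255, ERR=-88165633691/1073741824
(3,4): OLD=10139770684469/137438953472 → NEW=0, ERR=10139770684469/137438953472
(3,5): OLD=177086808618351/1099511627776 → NEW=255, ERR=-103288656464529/1099511627776
(3,6): OLD=-182833693289999/17592186044416 → NEW=0, ERR=-182833693289999/17592186044416
(4,0): OLD=25362133883/536870912 → NEW=0, ERR=25362133883/536870912
(4,1): OLD=803149307839/8589934592 → NEW=0, ERR=803149307839/8589934592
(4,2): OLD=12439939422865/137438953472 → NEW=0, ERR=12439939422865/137438953472
(4,3): OLD=130859807843467/1099511627776 → NEW=0, ERR=130859807843467/1099511627776
(4,4): OLD=1243583230971441/8796093022208 → NEW=255, ERR=-999420489691599/8796093022208
(4,5): OLD=-5742991109305935/281474976710656 → NEW=0, ERR=-5742991109305935/281474976710656
(4,6): OLD=409622830100123175/4503599627370496 → NEW=0, ERR=409622830100123175/4503599627370496
(5,0): OLD=14471462237613/137438953472 → NEW=0, ERR=14471462237613/137438953472
(5,1): OLD=199240352405263/1099511627776 → NEW=255, ERR=-81135112677617/1099511627776
(5,2): OLD=951388975418009/8796093022208 → NEW=0, ERR=951388975418009/8796093022208
(5,3): OLD=8997760804308829/70368744177664 → NEW=0, ERR=8997760804308829/70368744177664
(5,4): OLD=495610729603863775/4503599627370496 → NEW=0, ERR=495610729603863775/4503599627370496
(5,5): OLD=5790639384097493743/36028797018963968 → NEW=255, ERR=-3396703855738318097/36028797018963968
(5,6): OLD=55283566105222124321/576460752303423488 → NEW=0, ERR=55283566105222124321/576460752303423488
Row 0: ......#
Row 1: .#..#..
Row 2: ......#
Row 3: .#.#.#.
Row 4: ....#..
Row 5: .#...#.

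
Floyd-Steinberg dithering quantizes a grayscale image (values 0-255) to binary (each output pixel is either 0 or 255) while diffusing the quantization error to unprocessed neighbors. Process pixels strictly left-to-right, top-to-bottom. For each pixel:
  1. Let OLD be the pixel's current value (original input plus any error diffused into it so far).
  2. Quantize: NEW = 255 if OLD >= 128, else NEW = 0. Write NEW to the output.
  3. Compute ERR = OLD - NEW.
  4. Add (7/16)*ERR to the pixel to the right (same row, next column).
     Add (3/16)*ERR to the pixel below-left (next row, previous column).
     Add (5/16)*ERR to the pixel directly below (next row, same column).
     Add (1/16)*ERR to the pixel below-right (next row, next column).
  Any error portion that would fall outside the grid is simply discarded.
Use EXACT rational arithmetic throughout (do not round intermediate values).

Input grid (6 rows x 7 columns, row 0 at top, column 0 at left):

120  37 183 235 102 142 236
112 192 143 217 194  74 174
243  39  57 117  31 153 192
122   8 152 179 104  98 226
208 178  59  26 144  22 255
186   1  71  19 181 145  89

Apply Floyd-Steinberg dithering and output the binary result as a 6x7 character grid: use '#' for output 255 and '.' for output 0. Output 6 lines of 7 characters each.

Answer: ..##.##
##.##.#
#..#.#.
..#..##
##..#.#
#...#..

Derivation:
(0,0): OLD=120 → NEW=0, ERR=120
(0,1): OLD=179/2 → NEW=0, ERR=179/2
(0,2): OLD=7109/32 → NEW=255, ERR=-1051/32
(0,3): OLD=112963/512 → NEW=255, ERR=-17597/512
(0,4): OLD=712405/8192 → NEW=0, ERR=712405/8192
(0,5): OLD=23599059/131072 → NEW=255, ERR=-9824301/131072
(0,6): OLD=426157765/2097152 → NEW=255, ERR=-108615995/2097152
(1,0): OLD=5321/32 → NEW=255, ERR=-2839/32
(1,1): OLD=46719/256 → NEW=255, ERR=-18561/256
(1,2): OLD=820555/8192 → NEW=0, ERR=820555/8192
(1,3): OLD=8661727/32768 → NEW=255, ERR=305887/32768
(1,4): OLD=438426989/2097152 → NEW=255, ERR=-96346771/2097152
(1,5): OLD=439592093/16777216 → NEW=0, ERR=439592093/16777216
(1,6): OLD=44182763667/268435456 → NEW=255, ERR=-24268277613/268435456
(2,0): OLD=826085/4096 → NEW=255, ERR=-218395/4096
(2,1): OLD=819399/131072 → NEW=0, ERR=819399/131072
(2,2): OLD=185085269/2097152 → NEW=0, ERR=185085269/2097152
(2,3): OLD=2620185517/16777216 → NEW=255, ERR=-1658004563/16777216
(2,4): OLD=-2831506611/134217728 → NEW=0, ERR=-2831506611/134217728
(2,5): OLD=567519051647/4294967296 → NEW=255, ERR=-527697608833/4294967296
(2,6): OLD=7671329638249/68719476736 → NEW=0, ERR=7671329638249/68719476736
(3,0): OLD=223367541/2097152 → NEW=0, ERR=223367541/2097152
(3,1): OLD=1170498865/16777216 → NEW=0, ERR=1170498865/16777216
(3,2): OLD=25764980755/134217728 → NEW=255, ERR=-8460539885/134217728
(3,3): OLD=65551637165/536870912 → NEW=0, ERR=65551637165/536870912
(3,4): OLD=8357134209397/68719476736 → NEW=0, ERR=8357134209397/68719476736
(3,5): OLD=72800263905551/549755813888 → NEW=255, ERR=-67387468635889/549755813888
(3,6): OLD=1755512634167121/8796093022208 → NEW=255, ERR=-487491086495919/8796093022208
(4,0): OLD=68280773083/268435456 → NEW=255, ERR=-170268197/268435456
(4,1): OLD=834780016447/4294967296 → NEW=255, ERR=-260436644033/4294967296
(4,2): OLD=2750593238993/68719476736 → NEW=0, ERR=2750593238993/68719476736
(4,3): OLD=55267054493899/549755813888 → NEW=0, ERR=55267054493899/549755813888
(4,4): OLD=926377307790209/4398046511104 → NEW=255, ERR=-195124552541311/4398046511104
(4,5): OLD=-5419276563317199/140737488355328 → NEW=0, ERR=-5419276563317199/140737488355328
(4,6): OLD=480023537656056743/2251799813685248 → NEW=255, ERR=-94185414833681497/2251799813685248
(5,0): OLD=11986891285037/68719476736 → NEW=255, ERR=-5536575282643/68719476736
(5,1): OLD=-25141627907409/549755813888 → NEW=0, ERR=-25141627907409/549755813888
(5,2): OLD=345510105915049/4398046511104 → NEW=0, ERR=345510105915049/4398046511104
(5,3): OLD=2778461685104269/35184372088832 → NEW=0, ERR=2778461685104269/35184372088832
(5,4): OLD=452043301313826207/2251799813685248 → NEW=255, ERR=-122165651175912033/2251799813685248
(5,5): OLD=1776506934525409743/18014398509481984 → NEW=0, ERR=1776506934525409743/18014398509481984
(5,6): OLD=33626968025728352065/288230376151711744 → NEW=0, ERR=33626968025728352065/288230376151711744
Row 0: ..##.##
Row 1: ##.##.#
Row 2: #..#.#.
Row 3: ..#..##
Row 4: ##..#.#
Row 5: #...#..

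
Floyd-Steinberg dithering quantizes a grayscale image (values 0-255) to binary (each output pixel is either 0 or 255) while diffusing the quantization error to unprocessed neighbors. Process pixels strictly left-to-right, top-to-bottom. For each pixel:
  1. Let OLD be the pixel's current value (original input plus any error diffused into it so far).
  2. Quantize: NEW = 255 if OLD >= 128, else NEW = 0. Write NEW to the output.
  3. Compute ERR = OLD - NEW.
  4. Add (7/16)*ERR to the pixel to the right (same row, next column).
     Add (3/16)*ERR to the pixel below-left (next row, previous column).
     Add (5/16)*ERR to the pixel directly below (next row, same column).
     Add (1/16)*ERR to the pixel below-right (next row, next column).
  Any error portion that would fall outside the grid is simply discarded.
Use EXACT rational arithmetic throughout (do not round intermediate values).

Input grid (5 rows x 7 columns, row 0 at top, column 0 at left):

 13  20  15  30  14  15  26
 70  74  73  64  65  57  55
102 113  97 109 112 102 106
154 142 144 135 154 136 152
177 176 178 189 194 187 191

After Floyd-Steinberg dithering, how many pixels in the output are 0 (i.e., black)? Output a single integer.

Answer: 20

Derivation:
(0,0): OLD=13 → NEW=0, ERR=13
(0,1): OLD=411/16 → NEW=0, ERR=411/16
(0,2): OLD=6717/256 → NEW=0, ERR=6717/256
(0,3): OLD=169899/4096 → NEW=0, ERR=169899/4096
(0,4): OLD=2106797/65536 → NEW=0, ERR=2106797/65536
(0,5): OLD=30476219/1048576 → NEW=0, ERR=30476219/1048576
(0,6): OLD=649541149/16777216 → NEW=0, ERR=649541149/16777216
(1,0): OLD=20193/256 → NEW=0, ERR=20193/256
(1,1): OLD=250407/2048 → NEW=0, ERR=250407/2048
(1,2): OLD=9442099/65536 → NEW=255, ERR=-7269581/65536
(1,3): OLD=9463415/262144 → NEW=0, ERR=9463415/262144
(1,4): OLD=1658961221/16777216 → NEW=0, ERR=1658961221/16777216
(1,5): OLD=15919805269/134217728 → NEW=0, ERR=15919805269/134217728
(1,6): OLD=259432839515/2147483648 → NEW=0, ERR=259432839515/2147483648
(2,0): OLD=4901277/32768 → NEW=255, ERR=-3454563/32768
(2,1): OLD=93550991/1048576 → NEW=0, ERR=93550991/1048576
(2,2): OLD=1942449773/16777216 → NEW=0, ERR=1942449773/16777216
(2,3): OLD=24500388421/134217728 → NEW=255, ERR=-9725132219/134217728
(2,4): OLD=145702688085/1073741824 → NEW=255, ERR=-128101477035/1073741824
(2,5): OLD=3975502611399/34359738368 → NEW=0, ERR=3975502611399/34359738368
(2,6): OLD=110932731861985/549755813888 → NEW=255, ERR=-29255000679455/549755813888
(3,0): OLD=2311614157/16777216 → NEW=255, ERR=-1966575923/16777216
(3,1): OLD=17947247817/134217728 → NEW=255, ERR=-16278272823/134217728
(3,2): OLD=127893428331/1073741824 → NEW=0, ERR=127893428331/1073741824
(3,3): OLD=641385850941/4294967296 → NEW=255, ERR=-453830809539/4294967296
(3,4): OLD=48188507665101/549755813888 → NEW=0, ERR=48188507665101/549755813888
(3,5): OLD=849137727653815/4398046511104 → NEW=255, ERR=-272364132677705/4398046511104
(3,6): OLD=8128164493341865/70368744177664 → NEW=0, ERR=8128164493341865/70368744177664
(4,0): OLD=252606750307/2147483648 → NEW=0, ERR=252606750307/2147483648
(4,1): OLD=7028938230919/34359738368 → NEW=255, ERR=-1732795052921/34359738368
(4,2): OLD=91130740762953/549755813888 → NEW=255, ERR=-49056991778487/549755813888
(4,3): OLD=619328939471859/4398046511104 → NEW=255, ERR=-502172920859661/4398046511104
(4,4): OLD=5391025542026089/35184372088832 → NEW=255, ERR=-3580989340626071/35184372088832
(4,5): OLD=169172923657747817/1125899906842624 → NEW=255, ERR=-117931552587121303/1125899906842624
(4,6): OLD=3195757188703066543/18014398509481984 → NEW=255, ERR=-1397914431214839377/18014398509481984
Output grid:
  Row 0: .......  (7 black, running=7)
  Row 1: ..#....  (6 black, running=13)
  Row 2: #..##.#  (3 black, running=16)
  Row 3: ##.#.#.  (3 black, running=19)
  Row 4: .######  (1 black, running=20)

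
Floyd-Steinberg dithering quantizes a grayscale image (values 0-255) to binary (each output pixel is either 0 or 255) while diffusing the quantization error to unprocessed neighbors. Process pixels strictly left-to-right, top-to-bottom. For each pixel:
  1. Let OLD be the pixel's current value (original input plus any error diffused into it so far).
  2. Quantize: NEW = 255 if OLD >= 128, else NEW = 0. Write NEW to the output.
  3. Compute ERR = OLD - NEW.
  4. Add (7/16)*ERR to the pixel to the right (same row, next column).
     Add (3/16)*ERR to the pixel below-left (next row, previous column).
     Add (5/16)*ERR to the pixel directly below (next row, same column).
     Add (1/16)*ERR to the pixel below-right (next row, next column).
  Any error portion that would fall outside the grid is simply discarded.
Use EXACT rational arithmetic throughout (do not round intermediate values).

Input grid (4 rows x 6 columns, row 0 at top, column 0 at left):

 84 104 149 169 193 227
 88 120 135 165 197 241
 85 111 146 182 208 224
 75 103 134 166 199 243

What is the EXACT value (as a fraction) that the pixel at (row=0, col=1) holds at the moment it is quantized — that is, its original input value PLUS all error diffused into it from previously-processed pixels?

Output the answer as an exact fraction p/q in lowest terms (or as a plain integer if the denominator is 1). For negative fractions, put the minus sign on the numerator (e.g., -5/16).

Answer: 563/4

Derivation:
(0,0): OLD=84 → NEW=0, ERR=84
(0,1): OLD=563/4 → NEW=255, ERR=-457/4
Target (0,1): original=104, with diffused error = 563/4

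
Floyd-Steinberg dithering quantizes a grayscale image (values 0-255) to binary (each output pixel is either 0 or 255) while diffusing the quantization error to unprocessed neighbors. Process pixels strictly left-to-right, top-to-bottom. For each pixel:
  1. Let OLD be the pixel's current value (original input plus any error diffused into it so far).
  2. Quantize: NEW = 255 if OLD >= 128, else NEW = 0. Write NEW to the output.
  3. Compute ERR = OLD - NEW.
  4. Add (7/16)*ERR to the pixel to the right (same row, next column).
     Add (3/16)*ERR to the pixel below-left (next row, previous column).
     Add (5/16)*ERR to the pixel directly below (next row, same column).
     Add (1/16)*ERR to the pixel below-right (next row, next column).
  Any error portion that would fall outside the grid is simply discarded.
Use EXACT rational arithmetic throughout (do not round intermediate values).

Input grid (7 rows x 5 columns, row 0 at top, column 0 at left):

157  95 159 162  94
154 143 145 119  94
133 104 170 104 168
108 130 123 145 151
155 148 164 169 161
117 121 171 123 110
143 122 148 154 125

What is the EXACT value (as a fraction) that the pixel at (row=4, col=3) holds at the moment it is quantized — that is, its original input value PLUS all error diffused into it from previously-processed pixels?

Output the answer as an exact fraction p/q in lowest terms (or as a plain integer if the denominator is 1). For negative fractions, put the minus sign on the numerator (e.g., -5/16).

Answer: 1247130282254329/8796093022208

Derivation:
(0,0): OLD=157 → NEW=255, ERR=-98
(0,1): OLD=417/8 → NEW=0, ERR=417/8
(0,2): OLD=23271/128 → NEW=255, ERR=-9369/128
(0,3): OLD=266193/2048 → NEW=255, ERR=-256047/2048
(0,4): OLD=1287863/32768 → NEW=0, ERR=1287863/32768
(1,0): OLD=17043/128 → NEW=255, ERR=-15597/128
(1,1): OLD=88197/1024 → NEW=0, ERR=88197/1024
(1,2): OLD=4575209/32768 → NEW=255, ERR=-3780631/32768
(1,3): OLD=4226805/131072 → NEW=0, ERR=4226805/131072
(1,4): OLD=236090175/2097152 → NEW=0, ERR=236090175/2097152
(2,0): OLD=1819783/16384 → NEW=0, ERR=1819783/16384
(2,1): OLD=78779709/524288 → NEW=255, ERR=-54913731/524288
(2,2): OLD=835095287/8388608 → NEW=0, ERR=835095287/8388608
(2,3): OLD=23022128885/134217728 → NEW=255, ERR=-11203391755/134217728
(2,4): OLD=362230614899/2147483648 → NEW=255, ERR=-185377715341/2147483648
(3,0): OLD=1032393751/8388608 → NEW=0, ERR=1032393751/8388608
(3,1): OLD=11859488587/67108864 → NEW=255, ERR=-5253271733/67108864
(3,2): OLD=209734217001/2147483648 → NEW=0, ERR=209734217001/2147483648
(3,3): OLD=651460186177/4294967296 → NEW=255, ERR=-443756474303/4294967296
(3,4): OLD=5058059977445/68719476736 → NEW=0, ERR=5058059977445/68719476736
(4,0): OLD=191965917561/1073741824 → NEW=255, ERR=-81838247559/1073741824
(4,1): OLD=3992477786617/34359738368 → NEW=0, ERR=3992477786617/34359738368
(4,2): OLD=121546204833463/549755813888 → NEW=255, ERR=-18641527707977/549755813888
(4,3): OLD=1247130282254329/8796093022208 → NEW=255, ERR=-995873438408711/8796093022208
Target (4,3): original=169, with diffused error = 1247130282254329/8796093022208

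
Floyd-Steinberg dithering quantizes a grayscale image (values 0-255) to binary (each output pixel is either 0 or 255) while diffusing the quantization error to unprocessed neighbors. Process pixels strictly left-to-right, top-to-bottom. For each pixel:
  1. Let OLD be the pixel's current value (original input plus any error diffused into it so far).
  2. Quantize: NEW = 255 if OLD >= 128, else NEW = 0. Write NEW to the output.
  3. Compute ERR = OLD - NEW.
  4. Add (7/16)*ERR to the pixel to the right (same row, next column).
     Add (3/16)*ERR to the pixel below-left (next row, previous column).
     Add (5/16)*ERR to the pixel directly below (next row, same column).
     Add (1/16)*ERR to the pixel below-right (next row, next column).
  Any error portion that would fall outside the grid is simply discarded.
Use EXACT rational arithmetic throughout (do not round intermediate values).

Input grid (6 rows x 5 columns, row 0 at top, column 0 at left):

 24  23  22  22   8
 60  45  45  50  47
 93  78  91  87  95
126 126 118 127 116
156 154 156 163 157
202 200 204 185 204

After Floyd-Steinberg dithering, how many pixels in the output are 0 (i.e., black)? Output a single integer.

Answer: 17

Derivation:
(0,0): OLD=24 → NEW=0, ERR=24
(0,1): OLD=67/2 → NEW=0, ERR=67/2
(0,2): OLD=1173/32 → NEW=0, ERR=1173/32
(0,3): OLD=19475/512 → NEW=0, ERR=19475/512
(0,4): OLD=201861/8192 → NEW=0, ERR=201861/8192
(1,0): OLD=2361/32 → NEW=0, ERR=2361/32
(1,1): OLD=24607/256 → NEW=0, ERR=24607/256
(1,2): OLD=882555/8192 → NEW=0, ERR=882555/8192
(1,3): OLD=3798839/32768 → NEW=0, ERR=3798839/32768
(1,4): OLD=56517029/524288 → NEW=0, ERR=56517029/524288
(2,0): OLD=549189/4096 → NEW=255, ERR=-495291/4096
(2,1): OLD=10478743/131072 → NEW=0, ERR=10478743/131072
(2,2): OLD=392981285/2097152 → NEW=255, ERR=-141792475/2097152
(2,3): OLD=4046455167/33554432 → NEW=0, ERR=4046455167/33554432
(2,4): OLD=101303383225/536870912 → NEW=255, ERR=-35598699335/536870912
(3,0): OLD=216430821/2097152 → NEW=0, ERR=216430821/2097152
(3,1): OLD=2951103601/16777216 → NEW=255, ERR=-1327086479/16777216
(3,2): OLD=48250082619/536870912 → NEW=0, ERR=48250082619/536870912
(3,3): OLD=201161714159/1073741824 → NEW=255, ERR=-72642450961/1073741824
(3,4): OLD=1257867240611/17179869184 → NEW=0, ERR=1257867240611/17179869184
(4,0): OLD=46551904539/268435456 → NEW=255, ERR=-21899136741/268435456
(4,1): OLD=1004084714187/8589934592 → NEW=0, ERR=1004084714187/8589934592
(4,2): OLD=29906189250149/137438953472 → NEW=255, ERR=-5140743885211/137438953472
(4,3): OLD=318505249768587/2199023255552 → NEW=255, ERR=-242245680397173/2199023255552
(4,4): OLD=4484489949589325/35184372088832 → NEW=0, ERR=4484489949589325/35184372088832
(5,0): OLD=27271060865345/137438953472 → NEW=255, ERR=-7775872270015/137438953472
(5,1): OLD=219532866344115/1099511627776 → NEW=255, ERR=-60842598738765/1099511627776
(5,2): OLD=5444864658602491/35184372088832 → NEW=255, ERR=-3527150224049669/35184372088832
(5,3): OLD=18053368699243789/140737488355328 → NEW=255, ERR=-17834690831364851/140737488355328
(5,4): OLD=408710401618604063/2251799813685248 → NEW=255, ERR=-165498550871134177/2251799813685248
Output grid:
  Row 0: .....  (5 black, running=5)
  Row 1: .....  (5 black, running=10)
  Row 2: #.#.#  (2 black, running=12)
  Row 3: .#.#.  (3 black, running=15)
  Row 4: #.##.  (2 black, running=17)
  Row 5: #####  (0 black, running=17)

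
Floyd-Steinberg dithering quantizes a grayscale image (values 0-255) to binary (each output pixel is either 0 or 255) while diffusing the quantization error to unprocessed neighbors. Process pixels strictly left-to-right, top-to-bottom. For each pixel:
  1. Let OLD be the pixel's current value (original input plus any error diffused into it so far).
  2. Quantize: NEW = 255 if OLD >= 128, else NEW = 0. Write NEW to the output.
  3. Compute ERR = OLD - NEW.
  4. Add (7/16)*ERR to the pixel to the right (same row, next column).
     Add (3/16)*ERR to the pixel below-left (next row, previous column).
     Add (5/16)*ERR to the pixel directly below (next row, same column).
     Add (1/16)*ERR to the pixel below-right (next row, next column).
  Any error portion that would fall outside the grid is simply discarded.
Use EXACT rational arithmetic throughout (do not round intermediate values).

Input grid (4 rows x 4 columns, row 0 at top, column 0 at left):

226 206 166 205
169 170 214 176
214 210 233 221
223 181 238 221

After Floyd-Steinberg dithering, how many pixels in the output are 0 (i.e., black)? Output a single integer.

Answer: 3

Derivation:
(0,0): OLD=226 → NEW=255, ERR=-29
(0,1): OLD=3093/16 → NEW=255, ERR=-987/16
(0,2): OLD=35587/256 → NEW=255, ERR=-29693/256
(0,3): OLD=631829/4096 → NEW=255, ERR=-412651/4096
(1,0): OLD=37983/256 → NEW=255, ERR=-27297/256
(1,1): OLD=164889/2048 → NEW=0, ERR=164889/2048
(1,2): OLD=12467085/65536 → NEW=255, ERR=-4244595/65536
(1,3): OLD=114223723/1048576 → NEW=0, ERR=114223723/1048576
(2,0): OLD=6415139/32768 → NEW=255, ERR=-1940701/32768
(2,1): OLD=199691569/1048576 → NEW=255, ERR=-67695311/1048576
(2,2): OLD=440343861/2097152 → NEW=255, ERR=-94429899/2097152
(2,3): OLD=7760930369/33554432 → NEW=255, ERR=-795449791/33554432
(3,0): OLD=3227721075/16777216 → NEW=255, ERR=-1050469005/16777216
(3,1): OLD=32557953133/268435456 → NEW=0, ERR=32557953133/268435456
(3,2): OLD=1153251958419/4294967296 → NEW=255, ERR=58035297939/4294967296
(3,3): OLD=14890771144837/68719476736 → NEW=255, ERR=-2632695422843/68719476736
Output grid:
  Row 0: ####  (0 black, running=0)
  Row 1: #.#.  (2 black, running=2)
  Row 2: ####  (0 black, running=2)
  Row 3: #.##  (1 black, running=3)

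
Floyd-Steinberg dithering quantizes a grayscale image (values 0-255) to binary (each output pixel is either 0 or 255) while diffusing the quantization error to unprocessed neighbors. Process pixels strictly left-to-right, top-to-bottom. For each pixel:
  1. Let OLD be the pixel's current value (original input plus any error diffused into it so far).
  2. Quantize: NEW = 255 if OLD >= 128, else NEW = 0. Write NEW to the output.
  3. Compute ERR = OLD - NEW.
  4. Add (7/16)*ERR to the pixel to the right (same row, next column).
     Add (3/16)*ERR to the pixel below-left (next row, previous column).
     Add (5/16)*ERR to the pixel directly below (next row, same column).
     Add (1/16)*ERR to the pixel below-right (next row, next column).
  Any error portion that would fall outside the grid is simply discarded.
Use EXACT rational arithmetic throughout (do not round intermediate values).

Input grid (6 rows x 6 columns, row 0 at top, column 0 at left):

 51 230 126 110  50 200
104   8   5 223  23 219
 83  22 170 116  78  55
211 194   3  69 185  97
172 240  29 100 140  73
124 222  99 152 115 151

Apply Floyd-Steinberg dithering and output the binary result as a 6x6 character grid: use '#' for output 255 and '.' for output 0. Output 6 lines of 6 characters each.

Answer: .#.#.#
...#.#
#.#...
##..##
.#.#..
##.#.#

Derivation:
(0,0): OLD=51 → NEW=0, ERR=51
(0,1): OLD=4037/16 → NEW=255, ERR=-43/16
(0,2): OLD=31955/256 → NEW=0, ERR=31955/256
(0,3): OLD=674245/4096 → NEW=255, ERR=-370235/4096
(0,4): OLD=685155/65536 → NEW=0, ERR=685155/65536
(0,5): OLD=214511285/1048576 → NEW=255, ERR=-52875595/1048576
(1,0): OLD=30575/256 → NEW=0, ERR=30575/256
(1,1): OLD=176137/2048 → NEW=0, ERR=176137/2048
(1,2): OLD=4228285/65536 → NEW=0, ERR=4228285/65536
(1,3): OLD=61011897/262144 → NEW=255, ERR=-5834823/262144
(1,4): OLD=23906379/16777216 → NEW=0, ERR=23906379/16777216
(1,5): OLD=54900061597/268435456 → NEW=255, ERR=-13550979683/268435456
(2,0): OLD=4471155/32768 → NEW=255, ERR=-3884685/32768
(2,1): OLD=17377057/1048576 → NEW=0, ERR=17377057/1048576
(2,2): OLD=3332193187/16777216 → NEW=255, ERR=-945996893/16777216
(2,3): OLD=11901775691/134217728 → NEW=0, ERR=11901775691/134217728
(2,4): OLD=456917021281/4294967296 → NEW=0, ERR=456917021281/4294967296
(2,5): OLD=5900032027831/68719476736 → NEW=0, ERR=5900032027831/68719476736
(3,0): OLD=2970574147/16777216 → NEW=255, ERR=-1307615933/16777216
(3,1): OLD=19743191047/134217728 → NEW=255, ERR=-14482329593/134217728
(3,2): OLD=-47422070779/1073741824 → NEW=0, ERR=-47422070779/1073741824
(3,3): OLD=6446685882767/68719476736 → NEW=0, ERR=6446685882767/68719476736
(3,4): OLD=154441809628847/549755813888 → NEW=255, ERR=14254077087407/549755813888
(3,5): OLD=1247486222603233/8796093022208 → NEW=255, ERR=-995517498059807/8796093022208
(4,0): OLD=273615561357/2147483648 → NEW=0, ERR=273615561357/2147483648
(4,1): OLD=8551152506281/34359738368 → NEW=255, ERR=-210580777559/34359738368
(4,2): OLD=25687748567083/1099511627776 → NEW=0, ERR=25687748567083/1099511627776
(4,3): OLD=2491731977079287/17592186044416 → NEW=255, ERR=-1994275464246793/17592186044416
(4,4): OLD=23404467421378919/281474976710656 → NEW=0, ERR=23404467421378919/281474976710656
(4,5): OLD=340609332526881905/4503599627370496 → NEW=0, ERR=340609332526881905/4503599627370496
(5,0): OLD=89427223497995/549755813888 → NEW=255, ERR=-50760509043445/549755813888
(5,1): OLD=3378279663958715/17592186044416 → NEW=255, ERR=-1107727777367365/17592186044416
(5,2): OLD=8038152193649721/140737488355328 → NEW=0, ERR=8038152193649721/140737488355328
(5,3): OLD=714328702828978051/4503599627370496 → NEW=255, ERR=-434089202150498429/4503599627370496
(5,4): OLD=953956221469000483/9007199254740992 → NEW=0, ERR=953956221469000483/9007199254740992
(5,5): OLD=32594123232490184511/144115188075855872 → NEW=255, ERR=-4155249726853062849/144115188075855872
Row 0: .#.#.#
Row 1: ...#.#
Row 2: #.#...
Row 3: ##..##
Row 4: .#.#..
Row 5: ##.#.#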